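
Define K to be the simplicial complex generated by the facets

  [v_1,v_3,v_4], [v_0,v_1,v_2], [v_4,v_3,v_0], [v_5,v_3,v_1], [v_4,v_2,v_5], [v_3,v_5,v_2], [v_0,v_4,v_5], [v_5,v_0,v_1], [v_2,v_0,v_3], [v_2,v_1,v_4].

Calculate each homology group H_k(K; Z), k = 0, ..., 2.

H_0 = Z,  H_1 = Z_2,  H_2 = 0.

Order the vertices as v_0 < v_1 < v_2 < v_3 < v_4 < v_5. Listing each simplex with vertices in this order, K has dimension 2 with simplices:

  0-simplices (6): [v_0], [v_1], [v_2], [v_3], [v_4], [v_5]
  1-simplices (15): (15 of them)
  2-simplices (10): [v_0,v_1,v_2], [v_0,v_1,v_5], [v_0,v_2,v_3], [v_0,v_3,v_4], [v_0,v_4,v_5], [v_1,v_2,v_4], [v_1,v_3,v_4], [v_1,v_3,v_5], [v_2,v_3,v_5], [v_2,v_4,v_5]

giving chain groups C_0 ≅ Z^6, C_1 ≅ Z^15, C_2 ≅ Z^10.

Boundary ∂_1: C_1 → C_0 is given by ∂[p,q] = [q] − [p]. For instance
  ∂[v_2,v_3] = [v_3] − [v_2].
The 6×15 boundary matrix has rank 5 and Smith normal form diag(1,1,1,1,1).

Boundary ∂_2: C_2 → C_1 sends each 2-simplex [p,q,r] to [q,r] − [p,r] + [p,q]. For instance
  ∂[v_0,v_1,v_2] = [v_1,v_2] − [v_0,v_2] + [v_0,v_1],
  ∂[v_1,v_2,v_4] = [v_2,v_4] − [v_1,v_4] + [v_1,v_2].
The resulting 15×10 matrix has rank 10, and its Smith normal form has invariant factors (1,1,1,1,1,1,1,1,1,2).

Now H_k = ker ∂_k / im ∂_{k+1}, so:

  H_0: rank C_0 − rank ∂_1 = 6 − 5 = 1, and the invariant factors of ∂_1 are all 1, so H_0 = Z.
  H_1: rank ker ∂_1 − rank ∂_2 = (15 − 5) − 10 = 0, and ∂_2 has invariant factor 2 > 1, so H_1 = Z_2.
  H_2: rank ker ∂_2 − rank ∂_3 = (10 − 10) − 0 = 0, and there is no ∂_3, so H_2 = 0.

As a check, the Euler characteristic is 6 − 15 + 10 = 1, which agrees with 1 − 0 + 0 = 1.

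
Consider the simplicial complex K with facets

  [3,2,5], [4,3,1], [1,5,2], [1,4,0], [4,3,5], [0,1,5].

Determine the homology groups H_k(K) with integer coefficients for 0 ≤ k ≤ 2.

H_0 ≅ Z,  H_1 ≅ Z,  H_2 = 0.

Order the vertices as 0 < 1 < 2 < 3 < 4 < 5. Listing each simplex with vertices in this order, K has dimension 2 with simplices:

  0-simplices (6): [0], [1], [2], [3], [4], [5]
  1-simplices (12): [0,1], [0,4], [0,5], [1,2], [1,3], [1,4], [1,5], [2,3], [2,5], [3,4], [3,5], [4,5]
  2-simplices (6): [0,1,4], [0,1,5], [1,2,5], [1,3,4], [2,3,5], [3,4,5]

so the chain groups are C_0 ≅ Z^6, C_1 ≅ Z^12, C_2 ≅ Z^6.

∂_1: C_1 → C_0 sends each edge [p,q] (with p < q) to q − p. For instance
  ∂[1,5] = [5] − [1].
This gives a 6×12 integer matrix of rank 5; reducing to Smith normal form yields diagonal entries (1,1,1,1,1).

∂_2: C_2 → C_1 maps a triangle to the signed sum of its edges. For instance
  ∂[0,1,4] = [1,4] − [0,4] + [0,1],
  ∂[0,1,5] = [1,5] − [0,5] + [0,1].
As a 12×6 matrix over Z this has rank 6, with invariant factors (1,1,1,1,1,1).

Computing H_k = (kernel of ∂_k) / (image of ∂_{k+1}):

  H_0: rank C_0 − rank ∂_1 = 6 − 5 = 1, and the invariant factors of ∂_1 are all 1, so H_0 = Z.
  H_1: rank ker ∂_1 − rank ∂_2 = (12 − 5) − 6 = 1, and the invariant factors of ∂_2 are all 1, so H_1 = Z.
  H_2: rank ker ∂_2 − rank ∂_3 = (6 − 6) − 0 = 0, and there is no ∂_3, so H_2 = 0.

As a check, the Euler characteristic is 6 − 12 + 6 = 0, which agrees with 1 − 1 + 0 = 0.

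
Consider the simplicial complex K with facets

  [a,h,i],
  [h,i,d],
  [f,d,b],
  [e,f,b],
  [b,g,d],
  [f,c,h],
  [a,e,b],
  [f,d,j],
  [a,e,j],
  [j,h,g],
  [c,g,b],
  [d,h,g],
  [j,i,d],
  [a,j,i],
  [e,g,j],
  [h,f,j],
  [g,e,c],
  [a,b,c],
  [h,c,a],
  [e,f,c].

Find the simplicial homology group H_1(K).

H_1 = Z × Z/2.

Fix the vertex order a < b < c < d < e < f < g < h < i < j and write every simplex with vertices in increasing order. Then dim K = 2 and the simplices of K are:

  0-simplices (10): a, b, c, d, e, f, g, h, i, j
  1-simplices (30): ab, ac, ae, ah, ai, aj, bc, bd, be, bf, bg, ce, cf, cg, ch, df, dg, dh, di, dj, ef, eg, ej, fh, fj, gh, gj, hi, hj, ij
  2-simplices (20): abc, abe, ach, aej, ahi, aij, bcg, bdf, bdg, bef, cef, ceg, cfh, dfj, dgh, dhi, dij, egj, fhj, ghj

giving chain groups C_0 ≅ Z^10, C_1 ≅ Z^30, C_2 ≅ Z^20.

Boundary ∂_1: C_1 → C_0 sends each edge [p,q] (with p < q) to q − p. For instance
  ∂ai = i − a.
The 10×30 boundary matrix has rank 9 and Smith normal form diag(1,1,1,1,1,1,1,1,1).

Boundary ∂_2: C_2 → C_1 sends each 2-simplex [p,q,r] to [q,r] − [p,r] + [p,q]. For instance
  ∂dgh = gh − dh + dg,
  ∂bef = ef − bf + be.
This gives a 30×20 integer matrix of rank 20; reducing to Smith normal form yields diagonal entries (1,1,1,1,1,1,1,1,1,1,1,1,1,1,1,1,1,1,1,2).

Now H_k = ker ∂_k / im ∂_{k+1}, so:

  H_1: rank ker ∂_1 − rank ∂_2 = (30 − 9) − 20 = 1, and ∂_2 has invariant factor 2 > 1, so H_1 = Z × Z/2.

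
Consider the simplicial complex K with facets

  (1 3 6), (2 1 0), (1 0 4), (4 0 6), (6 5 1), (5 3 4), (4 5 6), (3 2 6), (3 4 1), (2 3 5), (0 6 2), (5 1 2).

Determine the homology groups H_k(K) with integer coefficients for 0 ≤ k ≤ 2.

Fix the vertex order 0 < 1 < 2 < 3 < 4 < 5 < 6 and write every simplex with vertices in increasing order. Then dim K = 2 and the simplices of K are:

  0-simplices (7): [0], [1], [2], [3], [4], [5], [6]
  1-simplices (18): [0,1], [0,2], [0,4], [0,6], [1,2], [1,3], [1,4], [1,5], [1,6], [2,3], [2,5], [2,6], [3,4], [3,5], [3,6], [4,5], [4,6], [5,6]
  2-simplices (12): [0,1,2], [0,1,4], [0,2,6], [0,4,6], [1,2,5], [1,3,4], [1,3,6], [1,5,6], [2,3,5], [2,3,6], [3,4,5], [4,5,6]

so the chain groups are C_0 ≅ Z^7, C_1 ≅ Z^18, C_2 ≅ Z^12.

∂_1: C_1 → C_0 is given by ∂[p,q] = [q] − [p]. For instance
  ∂[1,6] = [6] − [1].
The 7×18 boundary matrix has rank 6 and Smith normal form diag(1,1,1,1,1,1).

Boundary ∂_2: C_2 → C_1 maps a triangle to the signed sum of its edges. For instance
  ∂[0,1,4] = [1,4] − [0,4] + [0,1],
  ∂[1,5,6] = [5,6] − [1,6] + [1,5].
As a 18×12 matrix over Z this has rank 12, with invariant factors (1,1,1,1,1,1,1,1,1,1,1,2).

From H_k ≅ ker(∂_k) / im(∂_{k+1}) we obtain:

  H_0: rank C_0 − rank ∂_1 = 7 − 6 = 1, and the invariant factors of ∂_1 are all 1, so H_0 = Z.
  H_1: rank ker ∂_1 − rank ∂_2 = (18 − 6) − 12 = 0, and ∂_2 has invariant factor 2 > 1, so H_1 = Z/2Z.
  H_2: rank ker ∂_2 − rank ∂_3 = (12 − 12) − 0 = 0, and there is no ∂_3, so H_2 = 0.

As a check, the Euler characteristic is 7 − 18 + 12 = 1, which agrees with 1 − 0 + 0 = 1.
(K is a triangulation of the real projective plane RP^2.)

H_0 = Z,  H_1 = Z/2Z,  H_2 = 0.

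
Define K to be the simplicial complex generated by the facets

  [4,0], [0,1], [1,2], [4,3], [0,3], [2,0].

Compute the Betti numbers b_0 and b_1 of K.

b_0 = 1, b_1 = 2.

Fix the vertex order 0 < 1 < 2 < 3 < 4 and write every simplex with vertices in increasing order. Then dim K = 1 and the simplices of K are:

  0-simplices (5): [0], [1], [2], [3], [4]
  1-simplices (6): [0,1], [0,2], [0,3], [0,4], [1,2], [3,4]

so the chain groups are C_0 ≅ Z^5, C_1 ≅ Z^6.

The boundary map ∂_1: C_1 → C_0 is given by ∂[p,q] = [q] − [p]. For instance
  ∂[1,2] = [2] − [1].
The 5×6 boundary matrix has rank 4 and Smith normal form diag(1,1,1,1).

Computing H_k = (kernel of ∂_k) / (image of ∂_{k+1}):

  H_0: rank C_0 − rank ∂_1 = 5 − 4 = 1, and the invariant factors of ∂_1 are all 1, so H_0 = Z.
  H_1: rank ker ∂_1 − rank ∂_2 = (6 − 4) − 0 = 2, and there is no ∂_2, so H_1 = Z^2.

As a check, the Euler characteristic is 5 − 6 = -1, which agrees with 1 − 2 = -1.

Hence the Betti numbers are b_0 = 1, b_1 = 2.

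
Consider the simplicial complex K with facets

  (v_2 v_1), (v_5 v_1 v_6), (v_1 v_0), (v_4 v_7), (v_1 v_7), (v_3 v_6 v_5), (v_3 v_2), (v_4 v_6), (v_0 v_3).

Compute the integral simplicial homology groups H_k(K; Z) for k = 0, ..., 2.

K has 8 vertices, 12 edges, 2 triangles.
rank ∂_0 = 0, rank ∂_1 = 7 ⇒ b_0 = 8 − 0 − 7 = 1; all invariant factors of ∂_1 are 1 so no torsion. So H_0 = Z.
rank ∂_1 = 7, rank ∂_2 = 2 ⇒ b_1 = 12 − 7 − 2 = 3; all invariant factors of ∂_2 are 1 so no torsion. So H_1 = Z^3.
rank ∂_2 = 2, rank ∂_3 = 0 ⇒ b_2 = 2 − 2 − 0 = 0. So H_2 = 0.

H_0 = Z,  H_1 = Z^3,  H_2 = 0.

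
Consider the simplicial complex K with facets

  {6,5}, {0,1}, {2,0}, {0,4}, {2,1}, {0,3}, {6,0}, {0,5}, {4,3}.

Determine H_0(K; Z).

Take the total order 0 < 1 < 2 < 3 < 4 < 5 < 6 on the vertex set. Then K (dimension 1) consists of the simplices:

  0-simplices (7): [0], [1], [2], [3], [4], [5], [6]
  1-simplices (9): [0,1], [0,2], [0,3], [0,4], [0,5], [0,6], [1,2], [3,4], [5,6]

Hence C_0 ≅ Z^7, C_1 ≅ Z^9.

∂_1: C_1 → C_0 is given by ∂[p,q] = [q] − [p].
This gives a 7×9 integer matrix of rank 6; reducing to Smith normal form yields diagonal entries (1,1,1,1,1,1).

Reading off H_k = ker ∂_k / im ∂_{k+1}:

  H_0: rank C_0 − rank ∂_1 = 7 − 6 = 1, and the invariant factors of ∂_1 are all 1, so H_0 ≅ Z.

H_0 = Z.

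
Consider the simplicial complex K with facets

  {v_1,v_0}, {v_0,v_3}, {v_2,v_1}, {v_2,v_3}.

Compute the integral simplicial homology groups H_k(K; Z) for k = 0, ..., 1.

Fix the vertex order v_0 < v_1 < v_2 < v_3 and write every simplex with vertices in increasing order. Then dim K = 1 and the simplices of K are:

  0-simplices (4): [v_0], [v_1], [v_2], [v_3]
  1-simplices (4): [v_0,v_1], [v_0,v_3], [v_1,v_2], [v_2,v_3]

giving chain groups C_0 ≅ Z^4, C_1 ≅ Z^4.

∂_1: C_1 → C_0 is given by ∂[p,q] = [q] − [p]. For instance
  ∂[v_1,v_2] = [v_2] − [v_1].
As a 4×4 matrix over Z this has rank 3, with invariant factors (1,1,1).

Now H_k = ker ∂_k / im ∂_{k+1}, so:

  H_0: rank C_0 − rank ∂_1 = 4 − 3 = 1, and the invariant factors of ∂_1 are all 1, so H_0 = Z.
  H_1: rank ker ∂_1 − rank ∂_2 = (4 − 3) − 0 = 1, and there is no ∂_2, so H_1 = Z.

As a check, the Euler characteristic is 4 − 4 = 0, which agrees with 1 − 1 = 0.
(K is a triangulation of the circle S^1.)

H_0 = Z,  H_1 = Z.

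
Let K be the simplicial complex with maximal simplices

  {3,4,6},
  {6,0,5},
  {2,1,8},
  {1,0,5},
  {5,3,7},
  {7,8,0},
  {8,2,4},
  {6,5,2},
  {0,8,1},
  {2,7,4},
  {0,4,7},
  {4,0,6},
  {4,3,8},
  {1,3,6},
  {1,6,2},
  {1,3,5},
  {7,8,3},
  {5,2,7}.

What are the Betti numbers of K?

We work with the vertex ordering 0 < 1 < 2 < 3 < 4 < 5 < 6 < 7 < 8. The simplices of K, each written with vertices in increasing order, are:

  0-simplices (9): [0], [1], [2], [3], [4], [5], [6], [7], [8]
  1-simplices (27): (27 of them)
  2-simplices (18): [0,1,5], [0,1,8], [0,4,6], [0,4,7], [0,5,6], [0,7,8], [1,2,6], [1,2,8], [1,3,5], [1,3,6], [2,4,7], [2,4,8], [2,5,6], [2,5,7], [3,4,6], [3,4,8], [3,5,7], [3,7,8]

so the chain groups are C_0 ≅ Z^9, C_1 ≅ Z^27, C_2 ≅ Z^18.

Boundary ∂_1: C_1 → C_0 sends each edge [p,q] (with p < q) to q − p. For instance
  ∂[0,7] = [7] − [0].
The 9×27 boundary matrix has rank 8 and Smith normal form diag(1,1,1,1,1,1,1,1).

The boundary map ∂_2: C_2 → C_1 sends each 2-simplex [p,q,r] to [q,r] − [p,r] + [p,q]. For instance
  ∂[2,4,8] = [4,8] − [2,8] + [2,4],
  ∂[0,1,5] = [1,5] − [0,5] + [0,1].
As a 27×18 matrix over Z this has rank 18, with invariant factors (1,1,1,1,1,1,1,1,1,1,1,1,1,1,1,1,1,2).

From H_k ≅ ker(∂_k) / im(∂_{k+1}) we obtain:

  H_0: rank C_0 − rank ∂_1 = 9 − 8 = 1, and the invariant factors of ∂_1 are all 1, so H_0 = Z.
  H_1: rank ker ∂_1 − rank ∂_2 = (27 − 8) − 18 = 1, and ∂_2 has invariant factor 2 > 1, so H_1 = Z ⊕ Z/2Z.
  H_2: rank ker ∂_2 − rank ∂_3 = (18 − 18) − 0 = 0, and there is no ∂_3, so H_2 = 0.

As a check, the Euler characteristic is 9 − 27 + 18 = 0, which agrees with 1 − 1 + 0 = 0.

Hence the Betti numbers are b_0 = 1, b_1 = 1, b_2 = 0.

b_0 = 1, b_1 = 1, b_2 = 0.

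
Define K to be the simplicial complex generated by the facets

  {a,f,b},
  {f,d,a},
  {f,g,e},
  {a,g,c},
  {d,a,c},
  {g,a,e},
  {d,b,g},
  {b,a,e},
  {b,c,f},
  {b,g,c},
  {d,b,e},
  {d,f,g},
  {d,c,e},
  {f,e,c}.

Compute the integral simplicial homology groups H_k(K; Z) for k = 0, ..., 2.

Take the total order a < b < c < d < e < f < g on the vertex set. Then K (dimension 2) consists of the simplices:

  0-simplices (7): a, b, c, d, e, f, g
  1-simplices (21): ab, ac, ad, ae, af, ag, bc, bd, be, bf, bg, cd, ce, cf, cg, de, df, dg, ef, eg, fg
  2-simplices (14): abe, abf, acd, acg, adf, aeg, bcf, bcg, bde, bdg, cde, cef, dfg, efg

so the chain groups are C_0 ≅ Z^7, C_1 ≅ Z^21, C_2 ≅ Z^14.

The boundary map ∂_1: C_1 → C_0 is given by ∂[p,q] = [q] − [p].
As a 7×21 matrix over Z this has rank 6, with invariant factors (1,1,1,1,1,1).

The boundary map ∂_2: C_2 → C_1 acts by ∂[p,q,r] = [q,r] − [p,r] + [p,q]. For instance
  ∂adf = df − af + ad,
  ∂abe = be − ae + ab.
The resulting 21×14 matrix has rank 13, and its Smith normal form has invariant factors (1,1,1,1,1,1,1,1,1,1,1,1,1).

From H_k ≅ ker(∂_k) / im(∂_{k+1}) we obtain:

  H_0: rank C_0 − rank ∂_1 = 7 − 6 = 1, and the invariant factors of ∂_1 are all 1, so H_0 ≅ Z.
  H_1: rank ker ∂_1 − rank ∂_2 = (21 − 6) − 13 = 2, and the invariant factors of ∂_2 are all 1, so H_1 ≅ Z^2.
  H_2: rank ker ∂_2 − rank ∂_3 = (14 − 13) − 0 = 1, and there is no ∂_3, so H_2 ≅ Z.

H_0 = Z,  H_1 = Z^2,  H_2 = Z.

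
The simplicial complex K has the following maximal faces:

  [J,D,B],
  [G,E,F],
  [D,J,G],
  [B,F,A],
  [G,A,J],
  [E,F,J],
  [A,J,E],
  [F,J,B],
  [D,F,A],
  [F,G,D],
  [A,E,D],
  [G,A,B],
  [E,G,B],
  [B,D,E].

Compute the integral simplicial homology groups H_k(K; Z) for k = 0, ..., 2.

Fix the vertex order A < B < D < E < F < G < J and write every simplex with vertices in increasing order. Then dim K = 2 and the simplices of K are:

  0-simplices (7): A, B, D, E, F, G, J
  1-simplices (21): AB, AD, AE, AF, AG, AJ, BD, BE, BF, BG, BJ, DE, DF, DG, DJ, EF, EG, EJ, FG, FJ, GJ
  2-simplices (14): ABF, ABG, ADE, ADF, AEJ, AGJ, BDE, BDJ, BEG, BFJ, DFG, DGJ, EFG, EFJ

giving chain groups C_0 ≅ Z^7, C_1 ≅ Z^21, C_2 ≅ Z^14.

The boundary map ∂_1: C_1 → C_0 is given by ∂[p,q] = [q] − [p]. For instance
  ∂BF = F − B.
The 7×21 boundary matrix has rank 6 and Smith normal form diag(1,1,1,1,1,1).

The boundary map ∂_2: C_2 → C_1 acts by ∂[p,q,r] = [q,r] − [p,r] + [p,q]. For instance
  ∂EFG = FG − EG + EF,
  ∂ABG = BG − AG + AB.
This gives a 21×14 integer matrix of rank 13; reducing to Smith normal form yields diagonal entries (1,1,1,1,1,1,1,1,1,1,1,1,1).

Reading off H_k = ker ∂_k / im ∂_{k+1}:

  H_0: rank C_0 − rank ∂_1 = 7 − 6 = 1, and the invariant factors of ∂_1 are all 1, so H_0 ≅ Z.
  H_1: rank ker ∂_1 − rank ∂_2 = (21 − 6) − 13 = 2, and the invariant factors of ∂_2 are all 1, so H_1 ≅ Z^2.
  H_2: rank ker ∂_2 − rank ∂_3 = (14 − 13) − 0 = 1, and there is no ∂_3, so H_2 ≅ Z.

H_0 ≅ Z,  H_1 ≅ Z^2,  H_2 ≅ Z.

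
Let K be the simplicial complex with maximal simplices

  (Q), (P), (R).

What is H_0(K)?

Fix the vertex order P < Q < R and write every simplex with vertices in increasing order. Then dim K = 0 and the simplices of K are:

  0-simplices (3): P, Q, R

so the chain groups are C_0 ≅ Z^3.

Computing H_k = (kernel of ∂_k) / (image of ∂_{k+1}):

  H_0: rank C_0 − rank ∂_1 = 3 − 0 = 3, and there is no ∂_1, so H_0 ≅ Z^3.

(K is a triangulation of a set of 3 points.)

H_0 = Z^3.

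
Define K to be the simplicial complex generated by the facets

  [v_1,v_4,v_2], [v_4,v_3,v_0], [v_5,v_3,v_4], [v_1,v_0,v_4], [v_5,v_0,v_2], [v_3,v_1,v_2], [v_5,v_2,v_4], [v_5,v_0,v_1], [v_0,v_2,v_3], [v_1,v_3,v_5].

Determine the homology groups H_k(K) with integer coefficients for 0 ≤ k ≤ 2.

H_0 ≅ Z,  H_1 ≅ Z/2Z,  H_2 = 0.

Fix the vertex order v_0 < v_1 < v_2 < v_3 < v_4 < v_5 and write every simplex with vertices in increasing order. Then dim K = 2 and the simplices of K are:

  0-simplices (6): [v_0], [v_1], [v_2], [v_3], [v_4], [v_5]
  1-simplices (15): (15 of them)
  2-simplices (10): [v_0,v_1,v_4], [v_0,v_1,v_5], [v_0,v_2,v_3], [v_0,v_2,v_5], [v_0,v_3,v_4], [v_1,v_2,v_3], [v_1,v_2,v_4], [v_1,v_3,v_5], [v_2,v_4,v_5], [v_3,v_4,v_5]

giving chain groups C_0 ≅ Z^6, C_1 ≅ Z^15, C_2 ≅ Z^10.

∂_1: C_1 → C_0 is given by ∂[p,q] = [q] − [p]. For instance
  ∂[v_0,v_5] = [v_5] − [v_0].
The 6×15 boundary matrix has rank 5 and Smith normal form diag(1,1,1,1,1).

∂_2: C_2 → C_1 maps a triangle to the signed sum of its edges. For instance
  ∂[v_1,v_3,v_5] = [v_3,v_5] − [v_1,v_5] + [v_1,v_3],
  ∂[v_0,v_1,v_4] = [v_1,v_4] − [v_0,v_4] + [v_0,v_1].
The resulting 15×10 matrix has rank 10, and its Smith normal form has invariant factors (1,1,1,1,1,1,1,1,1,2).

Now H_k = ker ∂_k / im ∂_{k+1}, so:

  H_0: rank C_0 − rank ∂_1 = 6 − 5 = 1, and the invariant factors of ∂_1 are all 1, so H_0 ≅ Z.
  H_1: rank ker ∂_1 − rank ∂_2 = (15 − 5) − 10 = 0, and ∂_2 has invariant factor 2 > 1, so H_1 ≅ Z/2Z.
  H_2: rank ker ∂_2 − rank ∂_3 = (10 − 10) − 0 = 0, and there is no ∂_3, so H_2 ≅ 0.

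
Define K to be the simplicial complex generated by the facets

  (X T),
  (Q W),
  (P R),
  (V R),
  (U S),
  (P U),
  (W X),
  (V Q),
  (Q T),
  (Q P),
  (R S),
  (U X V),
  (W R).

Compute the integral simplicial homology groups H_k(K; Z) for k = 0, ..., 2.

H_0 ≅ Z,  H_1 ≅ Z^6,  H_2 = 0.

K has 9 vertices, 15 edges, 1 triangle.
rank ∂_0 = 0, rank ∂_1 = 8 ⇒ b_0 = 9 − 0 − 8 = 1; all invariant factors of ∂_1 are 1 so no torsion. So H_0 = Z.
rank ∂_1 = 8, rank ∂_2 = 1 ⇒ b_1 = 15 − 8 − 1 = 6; all invariant factors of ∂_2 are 1 so no torsion. So H_1 = Z^6.
rank ∂_2 = 1, rank ∂_3 = 0 ⇒ b_2 = 1 − 1 − 0 = 0. So H_2 = 0.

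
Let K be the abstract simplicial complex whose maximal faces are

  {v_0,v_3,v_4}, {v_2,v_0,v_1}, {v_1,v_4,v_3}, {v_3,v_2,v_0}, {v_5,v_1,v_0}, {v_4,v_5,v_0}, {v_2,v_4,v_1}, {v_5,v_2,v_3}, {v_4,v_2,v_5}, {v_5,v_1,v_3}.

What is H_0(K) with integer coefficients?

H_0 = Z.

Fix the vertex order v_0 < v_1 < v_2 < v_3 < v_4 < v_5 and write every simplex with vertices in increasing order. Then dim K = 2 and the simplices of K are:

  0-simplices (6): [v_0], [v_1], [v_2], [v_3], [v_4], [v_5]
  1-simplices (15): (15 of them)
  2-simplices (10): [v_0,v_1,v_2], [v_0,v_1,v_5], [v_0,v_2,v_3], [v_0,v_3,v_4], [v_0,v_4,v_5], [v_1,v_2,v_4], [v_1,v_3,v_4], [v_1,v_3,v_5], [v_2,v_3,v_5], [v_2,v_4,v_5]

giving chain groups C_0 ≅ Z^6, C_1 ≅ Z^15, C_2 ≅ Z^10.

The boundary map ∂_1: C_1 → C_0 maps an edge to its endpoints' difference, ∂[p,q] = q − p. For instance
  ∂[v_4,v_5] = [v_5] − [v_4].
The 6×15 boundary matrix has rank 5 and Smith normal form diag(1,1,1,1,1).

The boundary map ∂_2: C_2 → C_1 sends each 2-simplex [p,q,r] to [q,r] − [p,r] + [p,q]. For instance
  ∂[v_0,v_1,v_2] = [v_1,v_2] − [v_0,v_2] + [v_0,v_1],
  ∂[v_1,v_3,v_5] = [v_3,v_5] − [v_1,v_5] + [v_1,v_3].
The resulting 15×10 matrix has rank 10, and its Smith normal form has invariant factors (1,1,1,1,1,1,1,1,1,2).

Now H_k = ker ∂_k / im ∂_{k+1}, so:

  H_0: rank C_0 − rank ∂_1 = 6 − 5 = 1, and the invariant factors of ∂_1 are all 1, so H_0 ≅ Z.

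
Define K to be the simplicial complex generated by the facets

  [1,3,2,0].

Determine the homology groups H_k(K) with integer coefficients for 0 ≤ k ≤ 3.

H_0 = Z,  H_1 = 0,  H_2 = 0,  H_3 = 0.

Fix the vertex order 0 < 1 < 2 < 3 and write every simplex with vertices in increasing order. Then dim K = 3 and the simplices of K are:

  0-simplices (4): [0], [1], [2], [3]
  1-simplices (6): [0,1], [0,2], [0,3], [1,2], [1,3], [2,3]
  2-simplices (4): [0,1,2], [0,1,3], [0,2,3], [1,2,3]
  3-simplices (1): [0,1,2,3]

so the chain groups are C_0 ≅ Z^4, C_1 ≅ Z^6, C_2 ≅ Z^4, C_3 ≅ Z^1.

Boundary ∂_1: C_1 → C_0 maps an edge to its endpoints' difference, ∂[p,q] = q − p.
This gives a 4×6 integer matrix of rank 3; reducing to Smith normal form yields diagonal entries (1,1,1).

The boundary map ∂_2: C_2 → C_1 acts by ∂[p,q,r] = [q,r] − [p,r] + [p,q]. For instance
  ∂[0,1,2] = [1,2] − [0,2] + [0,1],
  ∂[0,2,3] = [2,3] − [0,3] + [0,2].
As a 6×4 matrix over Z this has rank 3, with invariant factors (1,1,1).

The boundary map ∂_3: C_3 → C_2 sends each 3-simplex σ to the alternating sum Σ_i (−1)^i (σ with its i-th vertex removed). For instance
  ∂[0,1,2,3] = [1,2,3] − [0,2,3] + [0,1,3] − [0,1,2].
This gives a 4×1 integer matrix of rank 1; reducing to Smith normal form yields diagonal entries (1).

Computing H_k = (kernel of ∂_k) / (image of ∂_{k+1}):

  H_0: rank C_0 − rank ∂_1 = 4 − 3 = 1, and the invariant factors of ∂_1 are all 1, so H_0 ≅ Z.
  H_1: rank ker ∂_1 − rank ∂_2 = (6 − 3) − 3 = 0, and the invariant factors of ∂_2 are all 1, so H_1 ≅ 0.
  H_2: rank ker ∂_2 − rank ∂_3 = (4 − 3) − 1 = 0, and the invariant factors of ∂_3 are all 1, so H_2 ≅ 0.
  H_3: rank ker ∂_3 − rank ∂_4 = (1 − 1) − 0 = 0, and there is no ∂_4, so H_3 ≅ 0.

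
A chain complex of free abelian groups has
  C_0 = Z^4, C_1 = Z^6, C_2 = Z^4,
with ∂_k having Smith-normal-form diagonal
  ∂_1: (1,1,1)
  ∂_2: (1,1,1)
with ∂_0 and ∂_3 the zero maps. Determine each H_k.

H_0 = Z,  H_1 = 0,  H_2 = Z.

H_0: b_0 = 4 − 0 − 3 = 1; torsion from ∂_1 factors > 1: none. So H_0 = Z.
H_1: b_1 = 6 − 3 − 3 = 0; torsion from ∂_2 factors > 1: none. So H_1 = 0.
H_2: b_2 = 4 − 3 − 0 = 1; torsion from ∂_3 factors > 1: none. So H_2 = Z.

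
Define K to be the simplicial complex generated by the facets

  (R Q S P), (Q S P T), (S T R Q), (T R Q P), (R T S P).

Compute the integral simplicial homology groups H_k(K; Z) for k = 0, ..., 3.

Fix the vertex order P < Q < R < S < T and write every simplex with vertices in increasing order. Then dim K = 3 and the simplices of K are:

  0-simplices (5): P, Q, R, S, T
  1-simplices (10): PQ, PR, PS, PT, QR, QS, QT, RS, RT, ST
  2-simplices (10): PQR, PQS, PQT, PRS, PRT, PST, QRS, QRT, QST, RST
  3-simplices (5): PQRS, PQRT, PQST, PRST, QRST

so the chain groups are C_0 ≅ Z^5, C_1 ≅ Z^10, C_2 ≅ Z^10, C_3 ≅ Z^5.

∂_1: C_1 → C_0 is given by ∂[p,q] = [q] − [p]. For instance
  ∂QT = T − Q.
As a 5×10 matrix over Z this has rank 4, with invariant factors (1,1,1,1).

∂_2: C_2 → C_1 sends each 2-simplex [p,q,r] to [q,r] − [p,r] + [p,q]. For instance
  ∂RST = ST − RT + RS,
  ∂PRT = RT − PT + PR.
The resulting 10×10 matrix has rank 6, and its Smith normal form has invariant factors (1,1,1,1,1,1).

Boundary ∂_3: C_3 → C_2 sends each 3-simplex σ to the alternating sum Σ_i (−1)^i (σ with its i-th vertex removed). For instance
  ∂PQRS = QRS − PRS + PQS − PQR,
  ∂QRST = RST − QST + QRT − QRS.
This gives a 10×5 integer matrix of rank 4; reducing to Smith normal form yields diagonal entries (1,1,1,1).

Now H_k = ker ∂_k / im ∂_{k+1}, so:

  H_0: rank C_0 − rank ∂_1 = 5 − 4 = 1, and the invariant factors of ∂_1 are all 1, so H_0 = Z.
  H_1: rank ker ∂_1 − rank ∂_2 = (10 − 4) − 6 = 0, and the invariant factors of ∂_2 are all 1, so H_1 = 0.
  H_2: rank ker ∂_2 − rank ∂_3 = (10 − 6) − 4 = 0, and the invariant factors of ∂_3 are all 1, so H_2 = 0.
  H_3: rank ker ∂_3 − rank ∂_4 = (5 − 4) − 0 = 1, and there is no ∂_4, so H_3 = Z.

H_0 = Z,  H_1 = 0,  H_2 = 0,  H_3 = Z.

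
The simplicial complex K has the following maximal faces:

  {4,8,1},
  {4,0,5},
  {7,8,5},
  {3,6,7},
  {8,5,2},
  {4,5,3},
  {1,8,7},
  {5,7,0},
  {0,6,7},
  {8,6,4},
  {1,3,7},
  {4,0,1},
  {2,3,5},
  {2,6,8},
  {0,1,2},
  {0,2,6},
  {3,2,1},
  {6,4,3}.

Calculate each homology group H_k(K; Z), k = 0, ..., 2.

Fix the vertex order 0 < 1 < 2 < 3 < 4 < 5 < 6 < 7 < 8 and write every simplex with vertices in increasing order. Then dim K = 2 and the simplices of K are:

  0-simplices (9): [0], [1], [2], [3], [4], [5], [6], [7], [8]
  1-simplices (27): (27 of them)
  2-simplices (18): [0,1,2], [0,1,4], [0,2,6], [0,4,5], [0,5,7], [0,6,7], [1,2,3], [1,3,7], [1,4,8], [1,7,8], [2,3,5], [2,5,8], [2,6,8], [3,4,5], [3,4,6], [3,6,7], [4,6,8], [5,7,8]

Hence C_0 ≅ Z^9, C_1 ≅ Z^27, C_2 ≅ Z^18.

The boundary map ∂_1: C_1 → C_0 maps an edge to its endpoints' difference, ∂[p,q] = q − p.
This gives a 9×27 integer matrix of rank 8; reducing to Smith normal form yields diagonal entries (1,1,1,1,1,1,1,1).

∂_2: C_2 → C_1 maps a triangle to the signed sum of its edges. For instance
  ∂[1,2,3] = [2,3] − [1,3] + [1,2],
  ∂[3,4,6] = [4,6] − [3,6] + [3,4].
The 27×18 boundary matrix has rank 17 and Smith normal form diag(1,1,1,1,1,1,1,1,1,1,1,1,1,1,1,1,1).

From H_k ≅ ker(∂_k) / im(∂_{k+1}) we obtain:

  H_0: rank C_0 − rank ∂_1 = 9 − 8 = 1, and the invariant factors of ∂_1 are all 1, so H_0 = Z.
  H_1: rank ker ∂_1 − rank ∂_2 = (27 − 8) − 17 = 2, and the invariant factors of ∂_2 are all 1, so H_1 = Z^2.
  H_2: rank ker ∂_2 − rank ∂_3 = (18 − 17) − 0 = 1, and there is no ∂_3, so H_2 = Z.

H_0 ≅ Z,  H_1 ≅ Z^2,  H_2 ≅ Z.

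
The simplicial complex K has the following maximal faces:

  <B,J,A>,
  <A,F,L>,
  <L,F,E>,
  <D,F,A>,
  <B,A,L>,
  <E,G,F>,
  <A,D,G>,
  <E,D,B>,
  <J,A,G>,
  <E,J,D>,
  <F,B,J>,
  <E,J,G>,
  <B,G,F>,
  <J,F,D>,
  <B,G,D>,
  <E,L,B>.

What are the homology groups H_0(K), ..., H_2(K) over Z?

H_0 = Z,  H_1 = Z^2,  H_2 = Z.

Take the total order A < B < D < E < F < G < J < L on the vertex set. Then K (dimension 2) consists of the simplices:

  0-simplices (8): A, B, D, E, F, G, J, L
  1-simplices (24): AB, AD, AF, AG, AJ, AL, BD, BE, BF, BG, BJ, BL, DE, DF, DG, DJ, EF, EG, EJ, EL, FG, FJ, FL, GJ
  2-simplices (16): ABJ, ABL, ADF, ADG, AFL, AGJ, BDE, BDG, BEL, BFG, BFJ, DEJ, DFJ, EFG, EFL, EGJ

so the chain groups are C_0 ≅ Z^8, C_1 ≅ Z^24, C_2 ≅ Z^16.

The boundary map ∂_1: C_1 → C_0 maps an edge to its endpoints' difference, ∂[p,q] = q − p.
The 8×24 boundary matrix has rank 7 and Smith normal form diag(1,1,1,1,1,1,1).

∂_2: C_2 → C_1 acts by ∂[p,q,r] = [q,r] − [p,r] + [p,q]. For instance
  ∂BFJ = FJ − BJ + BF,
  ∂ADG = DG − AG + AD.
This gives a 24×16 integer matrix of rank 15; reducing to Smith normal form yields diagonal entries (1,1,1,1,1,1,1,1,1,1,1,1,1,1,1).

From H_k ≅ ker(∂_k) / im(∂_{k+1}) we obtain:

  H_0: rank C_0 − rank ∂_1 = 8 − 7 = 1, and the invariant factors of ∂_1 are all 1, so H_0 ≅ Z.
  H_1: rank ker ∂_1 − rank ∂_2 = (24 − 7) − 15 = 2, and the invariant factors of ∂_2 are all 1, so H_1 ≅ Z^2.
  H_2: rank ker ∂_2 − rank ∂_3 = (16 − 15) − 0 = 1, and there is no ∂_3, so H_2 ≅ Z.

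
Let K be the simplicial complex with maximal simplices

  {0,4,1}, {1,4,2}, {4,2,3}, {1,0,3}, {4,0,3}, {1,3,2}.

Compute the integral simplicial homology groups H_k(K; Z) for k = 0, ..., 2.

H_0 ≅ Z,  H_1 = 0,  H_2 ≅ Z.

Fix the vertex order 0 < 1 < 2 < 3 < 4 and write every simplex with vertices in increasing order. Then dim K = 2 and the simplices of K are:

  0-simplices (5): [0], [1], [2], [3], [4]
  1-simplices (9): [0,1], [0,3], [0,4], [1,2], [1,3], [1,4], [2,3], [2,4], [3,4]
  2-simplices (6): [0,1,3], [0,1,4], [0,3,4], [1,2,3], [1,2,4], [2,3,4]

Hence C_0 ≅ Z^5, C_1 ≅ Z^9, C_2 ≅ Z^6.

The boundary map ∂_1: C_1 → C_0 sends each edge [p,q] (with p < q) to q − p.
This gives a 5×9 integer matrix of rank 4; reducing to Smith normal form yields diagonal entries (1,1,1,1).

∂_2: C_2 → C_1 acts by ∂[p,q,r] = [q,r] − [p,r] + [p,q]. For instance
  ∂[1,2,3] = [2,3] − [1,3] + [1,2],
  ∂[1,2,4] = [2,4] − [1,4] + [1,2].
As a 9×6 matrix over Z this has rank 5, with invariant factors (1,1,1,1,1).

Reading off H_k = ker ∂_k / im ∂_{k+1}:

  H_0: rank C_0 − rank ∂_1 = 5 − 4 = 1, and the invariant factors of ∂_1 are all 1, so H_0 ≅ Z.
  H_1: rank ker ∂_1 − rank ∂_2 = (9 − 4) − 5 = 0, and the invariant factors of ∂_2 are all 1, so H_1 ≅ 0.
  H_2: rank ker ∂_2 − rank ∂_3 = (6 − 5) − 0 = 1, and there is no ∂_3, so H_2 ≅ Z.

As a check, the Euler characteristic is 5 − 9 + 6 = 2, which agrees with 1 − 0 + 1 = 2.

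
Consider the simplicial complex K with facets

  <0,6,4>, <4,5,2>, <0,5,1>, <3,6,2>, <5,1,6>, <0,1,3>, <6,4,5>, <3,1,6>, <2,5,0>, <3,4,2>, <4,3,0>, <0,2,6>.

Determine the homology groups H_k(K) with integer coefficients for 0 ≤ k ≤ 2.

Take the total order 0 < 1 < 2 < 3 < 4 < 5 < 6 on the vertex set. Then K (dimension 2) consists of the simplices:

  0-simplices (7): [0], [1], [2], [3], [4], [5], [6]
  1-simplices (18): [0,1], [0,2], [0,3], [0,4], [0,5], [0,6], [1,3], [1,5], [1,6], [2,3], [2,4], [2,5], [2,6], [3,4], [3,6], [4,5], [4,6], [5,6]
  2-simplices (12): [0,1,3], [0,1,5], [0,2,5], [0,2,6], [0,3,4], [0,4,6], [1,3,6], [1,5,6], [2,3,4], [2,3,6], [2,4,5], [4,5,6]

so the chain groups are C_0 ≅ Z^7, C_1 ≅ Z^18, C_2 ≅ Z^12.

Boundary ∂_1: C_1 → C_0 maps an edge to its endpoints' difference, ∂[p,q] = q − p. For instance
  ∂[1,3] = [3] − [1].
This gives a 7×18 integer matrix of rank 6; reducing to Smith normal form yields diagonal entries (1,1,1,1,1,1).

∂_2: C_2 → C_1 acts by ∂[p,q,r] = [q,r] − [p,r] + [p,q]. For instance
  ∂[2,3,4] = [3,4] − [2,4] + [2,3],
  ∂[1,5,6] = [5,6] − [1,6] + [1,5].
This gives a 18×12 integer matrix of rank 12; reducing to Smith normal form yields diagonal entries (1,1,1,1,1,1,1,1,1,1,1,2).

Computing H_k = (kernel of ∂_k) / (image of ∂_{k+1}):

  H_0: rank C_0 − rank ∂_1 = 7 − 6 = 1, and the invariant factors of ∂_1 are all 1, so H_0 ≅ Z.
  H_1: rank ker ∂_1 − rank ∂_2 = (18 − 6) − 12 = 0, and ∂_2 has invariant factor 2 > 1, so H_1 ≅ Z/2.
  H_2: rank ker ∂_2 − rank ∂_3 = (12 − 12) − 0 = 0, and there is no ∂_3, so H_2 ≅ 0.

H_0 = Z,  H_1 = Z/2,  H_2 = 0.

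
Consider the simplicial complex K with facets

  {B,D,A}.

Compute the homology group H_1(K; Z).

We work with the vertex ordering A < B < D. The simplices of K, each written with vertices in increasing order, are:

  0-simplices (3): A, B, D
  1-simplices (3): AB, AD, BD
  2-simplices (1): ABD

so the chain groups are C_0 ≅ Z^3, C_1 ≅ Z^3, C_2 ≅ Z^1.

The boundary map ∂_1: C_1 → C_0 is given by ∂[p,q] = [q] − [p]. For instance
  ∂BD = D − B.
This gives a 3×3 integer matrix of rank 2; reducing to Smith normal form yields diagonal entries (1,1).

Boundary ∂_2: C_2 → C_1 acts by ∂[p,q,r] = [q,r] − [p,r] + [p,q]. For instance
  ∂ABD = BD − AD + AB.
The resulting 3×1 matrix has rank 1, and its Smith normal form has invariant factors (1).

From H_k ≅ ker(∂_k) / im(∂_{k+1}) we obtain:

  H_1: rank ker ∂_1 − rank ∂_2 = (3 − 2) − 1 = 0, and the invariant factors of ∂_2 are all 1, so H_1 ≅ 0.

H_1 ≅ 0.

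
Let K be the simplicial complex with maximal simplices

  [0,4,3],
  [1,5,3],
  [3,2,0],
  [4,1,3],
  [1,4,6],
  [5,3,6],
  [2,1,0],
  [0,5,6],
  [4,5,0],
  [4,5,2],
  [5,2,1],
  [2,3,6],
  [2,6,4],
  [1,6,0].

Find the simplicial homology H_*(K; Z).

H_0 ≅ Z,  H_1 ≅ Z^2,  H_2 ≅ Z.

Fix the vertex order 0 < 1 < 2 < 3 < 4 < 5 < 6 and write every simplex with vertices in increasing order. Then dim K = 2 and the simplices of K are:

  0-simplices (7): [0], [1], [2], [3], [4], [5], [6]
  1-simplices (21): [0,1], [0,2], [0,3], [0,4], [0,5], [0,6], [1,2], [1,3], [1,4], [1,5], [1,6], [2,3], [2,4], [2,5], [2,6], [3,4], [3,5], [3,6], [4,5], [4,6], [5,6]
  2-simplices (14): [0,1,2], [0,1,6], [0,2,3], [0,3,4], [0,4,5], [0,5,6], [1,2,5], [1,3,4], [1,3,5], [1,4,6], [2,3,6], [2,4,5], [2,4,6], [3,5,6]

so the chain groups are C_0 ≅ Z^7, C_1 ≅ Z^21, C_2 ≅ Z^14.

Boundary ∂_1: C_1 → C_0 is given by ∂[p,q] = [q] − [p]. For instance
  ∂[0,2] = [2] − [0].
The resulting 7×21 matrix has rank 6, and its Smith normal form has invariant factors (1,1,1,1,1,1).

The boundary map ∂_2: C_2 → C_1 maps a triangle to the signed sum of its edges. For instance
  ∂[0,4,5] = [4,5] − [0,5] + [0,4],
  ∂[3,5,6] = [5,6] − [3,6] + [3,5].
This gives a 21×14 integer matrix of rank 13; reducing to Smith normal form yields diagonal entries (1,1,1,1,1,1,1,1,1,1,1,1,1).

Now H_k = ker ∂_k / im ∂_{k+1}, so:

  H_0: rank C_0 − rank ∂_1 = 7 − 6 = 1, and the invariant factors of ∂_1 are all 1, so H_0 ≅ Z.
  H_1: rank ker ∂_1 − rank ∂_2 = (21 − 6) − 13 = 2, and the invariant factors of ∂_2 are all 1, so H_1 ≅ Z^2.
  H_2: rank ker ∂_2 − rank ∂_3 = (14 − 13) − 0 = 1, and there is no ∂_3, so H_2 ≅ Z.

(K is a triangulation of the torus T^2.)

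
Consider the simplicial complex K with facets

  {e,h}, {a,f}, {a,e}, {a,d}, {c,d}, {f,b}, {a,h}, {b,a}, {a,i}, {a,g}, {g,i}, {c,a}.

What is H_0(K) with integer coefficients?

H_0 = Z.

Order the vertices as a < b < c < d < e < f < g < h < i. Listing each simplex with vertices in this order, K has dimension 1 with simplices:

  0-simplices (9): a, b, c, d, e, f, g, h, i
  1-simplices (12): ab, ac, ad, ae, af, ag, ah, ai, bf, cd, eh, gi

so the chain groups are C_0 ≅ Z^9, C_1 ≅ Z^12.

The boundary map ∂_1: C_1 → C_0 is given by ∂[p,q] = [q] − [p]. For instance
  ∂ah = h − a.
As a 9×12 matrix over Z this has rank 8, with invariant factors (1,1,1,1,1,1,1,1).

Reading off H_k = ker ∂_k / im ∂_{k+1}:

  H_0: rank C_0 − rank ∂_1 = 9 − 8 = 1, and the invariant factors of ∂_1 are all 1, so H_0 ≅ Z.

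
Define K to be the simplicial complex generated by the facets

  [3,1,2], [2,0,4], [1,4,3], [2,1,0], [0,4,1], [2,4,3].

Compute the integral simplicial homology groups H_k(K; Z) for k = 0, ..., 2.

Take the total order 0 < 1 < 2 < 3 < 4 on the vertex set. Then K (dimension 2) consists of the simplices:

  0-simplices (5): [0], [1], [2], [3], [4]
  1-simplices (9): [0,1], [0,2], [0,4], [1,2], [1,3], [1,4], [2,3], [2,4], [3,4]
  2-simplices (6): [0,1,2], [0,1,4], [0,2,4], [1,2,3], [1,3,4], [2,3,4]

so the chain groups are C_0 ≅ Z^5, C_1 ≅ Z^9, C_2 ≅ Z^6.

The boundary map ∂_1: C_1 → C_0 is given by ∂[p,q] = [q] − [p].
As a 5×9 matrix over Z this has rank 4, with invariant factors (1,1,1,1).

Boundary ∂_2: C_2 → C_1 sends each 2-simplex [p,q,r] to [q,r] − [p,r] + [p,q]. For instance
  ∂[0,1,4] = [1,4] − [0,4] + [0,1],
  ∂[0,1,2] = [1,2] − [0,2] + [0,1].
The resulting 9×6 matrix has rank 5, and its Smith normal form has invariant factors (1,1,1,1,1).

From H_k ≅ ker(∂_k) / im(∂_{k+1}) we obtain:

  H_0: rank C_0 − rank ∂_1 = 5 − 4 = 1, and the invariant factors of ∂_1 are all 1, so H_0 = Z.
  H_1: rank ker ∂_1 − rank ∂_2 = (9 − 4) − 5 = 0, and the invariant factors of ∂_2 are all 1, so H_1 = 0.
  H_2: rank ker ∂_2 − rank ∂_3 = (6 − 5) − 0 = 1, and there is no ∂_3, so H_2 = Z.

H_0 = Z,  H_1 = 0,  H_2 = Z.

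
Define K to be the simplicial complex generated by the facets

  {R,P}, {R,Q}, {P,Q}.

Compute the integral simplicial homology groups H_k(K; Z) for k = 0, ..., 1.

Fix the vertex order P < Q < R and write every simplex with vertices in increasing order. Then dim K = 1 and the simplices of K are:

  0-simplices (3): P, Q, R
  1-simplices (3): PQ, PR, QR

Hence C_0 ≅ Z^3, C_1 ≅ Z^3.

∂_1: C_1 → C_0 maps an edge to its endpoints' difference, ∂[p,q] = q − p.
The resulting 3×3 matrix has rank 2, and its Smith normal form has invariant factors (1,1).

Now H_k = ker ∂_k / im ∂_{k+1}, so:

  H_0: rank C_0 − rank ∂_1 = 3 − 2 = 1, and the invariant factors of ∂_1 are all 1, so H_0 ≅ Z.
  H_1: rank ker ∂_1 − rank ∂_2 = (3 − 2) − 0 = 1, and there is no ∂_2, so H_1 ≅ Z.

(K is a triangulation of the circle S^1.)

H_0 = Z,  H_1 = Z.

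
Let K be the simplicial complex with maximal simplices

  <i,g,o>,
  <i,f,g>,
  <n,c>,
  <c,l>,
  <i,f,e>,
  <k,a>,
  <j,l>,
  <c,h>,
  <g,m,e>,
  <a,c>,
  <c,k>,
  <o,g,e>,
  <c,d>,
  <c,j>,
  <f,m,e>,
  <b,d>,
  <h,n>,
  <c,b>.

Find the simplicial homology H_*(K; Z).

K has 15 vertices, 24 edges, 6 triangles.
rank ∂_0 = 0, rank ∂_1 = 13 ⇒ b_0 = 15 − 0 − 13 = 2; all invariant factors of ∂_1 are 1 so no torsion. So H_0 ≅ Z^2.
rank ∂_1 = 13, rank ∂_2 = 6 ⇒ b_1 = 24 − 13 − 6 = 5; all invariant factors of ∂_2 are 1 so no torsion. So H_1 ≅ Z^5.
rank ∂_2 = 6, rank ∂_3 = 0 ⇒ b_2 = 6 − 6 − 0 = 0. So H_2 ≅ 0.

H_0 = Z^2,  H_1 = Z^5,  H_2 = 0.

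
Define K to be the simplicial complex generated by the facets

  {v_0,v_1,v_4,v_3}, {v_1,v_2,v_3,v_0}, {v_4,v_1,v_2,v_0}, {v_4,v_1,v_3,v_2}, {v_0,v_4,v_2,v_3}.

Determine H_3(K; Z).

Fix the vertex order v_0 < v_1 < v_2 < v_3 < v_4 and write every simplex with vertices in increasing order. Then dim K = 3 and the simplices of K are:

  0-simplices (5): [v_0], [v_1], [v_2], [v_3], [v_4]
  1-simplices (10): [v_0,v_1], [v_0,v_2], [v_0,v_3], [v_0,v_4], [v_1,v_2], [v_1,v_3], [v_1,v_4], [v_2,v_3], [v_2,v_4], [v_3,v_4]
  2-simplices (10): [v_0,v_1,v_2], [v_0,v_1,v_3], [v_0,v_1,v_4], [v_0,v_2,v_3], [v_0,v_2,v_4], [v_0,v_3,v_4], [v_1,v_2,v_3], [v_1,v_2,v_4], [v_1,v_3,v_4], [v_2,v_3,v_4]
  3-simplices (5): [v_0,v_1,v_2,v_3], [v_0,v_1,v_2,v_4], [v_0,v_1,v_3,v_4], [v_0,v_2,v_3,v_4], [v_1,v_2,v_3,v_4]

so the chain groups are C_0 ≅ Z^5, C_1 ≅ Z^10, C_2 ≅ Z^10, C_3 ≅ Z^5.

Boundary ∂_1: C_1 → C_0 maps an edge to its endpoints' difference, ∂[p,q] = q − p.
The 5×10 boundary matrix has rank 4 and Smith normal form diag(1,1,1,1).

The boundary map ∂_2: C_2 → C_1 acts by ∂[p,q,r] = [q,r] − [p,r] + [p,q]. For instance
  ∂[v_1,v_2,v_3] = [v_2,v_3] − [v_1,v_3] + [v_1,v_2],
  ∂[v_1,v_2,v_4] = [v_2,v_4] − [v_1,v_4] + [v_1,v_2].
This gives a 10×10 integer matrix of rank 6; reducing to Smith normal form yields diagonal entries (1,1,1,1,1,1).

The boundary map ∂_3: C_3 → C_2 sends each 3-simplex σ to the alternating sum Σ_i (−1)^i (σ with its i-th vertex removed). For instance
  ∂[v_0,v_1,v_3,v_4] = [v_1,v_3,v_4] − [v_0,v_3,v_4] + [v_0,v_1,v_4] − [v_0,v_1,v_3],
  ∂[v_0,v_1,v_2,v_3] = [v_1,v_2,v_3] − [v_0,v_2,v_3] + [v_0,v_1,v_3] − [v_0,v_1,v_2].
As a 10×5 matrix over Z this has rank 4, with invariant factors (1,1,1,1).

Computing H_k = (kernel of ∂_k) / (image of ∂_{k+1}):

  H_3: rank ker ∂_3 − rank ∂_4 = (5 − 4) − 0 = 1, and there is no ∂_4, so H_3 = Z.

(K is a triangulation of the 3-sphere S^3.)

H_3 ≅ Z.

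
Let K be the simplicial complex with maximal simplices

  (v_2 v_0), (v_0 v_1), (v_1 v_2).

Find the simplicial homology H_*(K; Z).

H_0 = Z,  H_1 = Z.

Order the vertices as v_0 < v_1 < v_2. Listing each simplex with vertices in this order, K has dimension 1 with simplices:

  0-simplices (3): [v_0], [v_1], [v_2]
  1-simplices (3): [v_0,v_1], [v_0,v_2], [v_1,v_2]

Hence C_0 ≅ Z^3, C_1 ≅ Z^3.

∂_1: C_1 → C_0 maps an edge to its endpoints' difference, ∂[p,q] = q − p. For instance
  ∂[v_0,v_1] = [v_1] − [v_0].
As a 3×3 matrix over Z this has rank 2, with invariant factors (1,1).

Now H_k = ker ∂_k / im ∂_{k+1}, so:

  H_0: rank C_0 − rank ∂_1 = 3 − 2 = 1, and the invariant factors of ∂_1 are all 1, so H_0 = Z.
  H_1: rank ker ∂_1 − rank ∂_2 = (3 − 2) − 0 = 1, and there is no ∂_2, so H_1 = Z.

As a check, the Euler characteristic is 3 − 3 = 0, which agrees with 1 − 1 = 0.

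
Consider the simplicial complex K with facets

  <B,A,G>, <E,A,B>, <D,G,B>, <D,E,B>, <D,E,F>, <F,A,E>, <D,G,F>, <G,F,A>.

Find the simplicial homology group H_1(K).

Take the total order A < B < D < E < F < G on the vertex set. Then K (dimension 2) consists of the simplices:

  0-simplices (6): A, B, D, E, F, G
  1-simplices (12): AB, AE, AF, AG, BD, BE, BG, DE, DF, DG, EF, FG
  2-simplices (8): ABE, ABG, AEF, AFG, BDE, BDG, DEF, DFG

Hence C_0 ≅ Z^6, C_1 ≅ Z^12, C_2 ≅ Z^8.

Boundary ∂_1: C_1 → C_0 sends each edge [p,q] (with p < q) to q − p.
The resulting 6×12 matrix has rank 5, and its Smith normal form has invariant factors (1,1,1,1,1).

∂_2: C_2 → C_1 maps a triangle to the signed sum of its edges. For instance
  ∂BDE = DE − BE + BD,
  ∂DFG = FG − DG + DF.
This gives a 12×8 integer matrix of rank 7; reducing to Smith normal form yields diagonal entries (1,1,1,1,1,1,1).

Computing H_k = (kernel of ∂_k) / (image of ∂_{k+1}):

  H_1: rank ker ∂_1 − rank ∂_2 = (12 − 5) − 7 = 0, and the invariant factors of ∂_2 are all 1, so H_1 = 0.

(K is a triangulation of the 2-sphere S^2.)

H_1 = 0.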